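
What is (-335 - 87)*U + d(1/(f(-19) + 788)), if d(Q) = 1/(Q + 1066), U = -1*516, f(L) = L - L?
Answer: 182913640556/840009 ≈ 2.1775e+5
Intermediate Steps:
f(L) = 0
U = -516
d(Q) = 1/(1066 + Q)
(-335 - 87)*U + d(1/(f(-19) + 788)) = (-335 - 87)*(-516) + 1/(1066 + 1/(0 + 788)) = -422*(-516) + 1/(1066 + 1/788) = 217752 + 1/(1066 + 1/788) = 217752 + 1/(840009/788) = 217752 + 788/840009 = 182913640556/840009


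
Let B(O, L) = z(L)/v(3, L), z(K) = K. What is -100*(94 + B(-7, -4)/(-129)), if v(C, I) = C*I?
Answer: -3637700/387 ≈ -9399.7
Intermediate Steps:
B(O, L) = ⅓ (B(O, L) = L/((3*L)) = L*(1/(3*L)) = ⅓)
-100*(94 + B(-7, -4)/(-129)) = -100*(94 + (⅓)/(-129)) = -100*(94 + (⅓)*(-1/129)) = -100*(94 - 1/387) = -100*36377/387 = -3637700/387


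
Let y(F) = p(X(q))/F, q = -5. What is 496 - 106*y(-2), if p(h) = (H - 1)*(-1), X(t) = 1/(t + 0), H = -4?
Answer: 761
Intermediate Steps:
X(t) = 1/t
p(h) = 5 (p(h) = (-4 - 1)*(-1) = -5*(-1) = 5)
y(F) = 5/F
496 - 106*y(-2) = 496 - 530/(-2) = 496 - 530*(-1)/2 = 496 - 106*(-5/2) = 496 + 265 = 761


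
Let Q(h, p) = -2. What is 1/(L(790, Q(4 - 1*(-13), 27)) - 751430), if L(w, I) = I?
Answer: -1/751432 ≈ -1.3308e-6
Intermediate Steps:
1/(L(790, Q(4 - 1*(-13), 27)) - 751430) = 1/(-2 - 751430) = 1/(-751432) = -1/751432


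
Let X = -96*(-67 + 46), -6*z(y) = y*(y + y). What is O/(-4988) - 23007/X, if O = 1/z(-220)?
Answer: -57857620087/5069803200 ≈ -11.412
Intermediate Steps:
z(y) = -y²/3 (z(y) = -y*(y + y)/6 = -y*2*y/6 = -y²/3)
O = -3/48400 (O = 1/(-⅓*(-220)²) = 1/(-⅓*48400) = 1/(-48400/3) = -3/48400 ≈ -6.1983e-5)
X = 2016 (X = -96*(-21) = 2016)
O/(-4988) - 23007/X = -3/48400/(-4988) - 23007/2016 = -3/48400*(-1/4988) - 23007*1/2016 = 3/241419200 - 7669/672 = -57857620087/5069803200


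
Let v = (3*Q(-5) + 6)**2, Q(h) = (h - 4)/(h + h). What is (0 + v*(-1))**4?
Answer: 3282116715437121/100000000 ≈ 3.2821e+7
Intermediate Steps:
Q(h) = (-4 + h)/(2*h) (Q(h) = (-4 + h)/((2*h)) = (-4 + h)*(1/(2*h)) = (-4 + h)/(2*h))
v = 7569/100 (v = (3*((1/2)*(-4 - 5)/(-5)) + 6)**2 = (3*((1/2)*(-1/5)*(-9)) + 6)**2 = (3*(9/10) + 6)**2 = (27/10 + 6)**2 = (87/10)**2 = 7569/100 ≈ 75.690)
(0 + v*(-1))**4 = (0 + (7569/100)*(-1))**4 = (0 - 7569/100)**4 = (-7569/100)**4 = 3282116715437121/100000000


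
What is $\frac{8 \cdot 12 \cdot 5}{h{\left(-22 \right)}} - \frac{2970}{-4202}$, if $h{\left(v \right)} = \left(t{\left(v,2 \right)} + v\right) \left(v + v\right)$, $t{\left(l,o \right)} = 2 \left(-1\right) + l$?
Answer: $\frac{45615}{48323} \approx 0.94396$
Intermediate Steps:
$t{\left(l,o \right)} = -2 + l$
$h{\left(v \right)} = 2 v \left(-2 + 2 v\right)$ ($h{\left(v \right)} = \left(\left(-2 + v\right) + v\right) \left(v + v\right) = \left(-2 + 2 v\right) 2 v = 2 v \left(-2 + 2 v\right)$)
$\frac{8 \cdot 12 \cdot 5}{h{\left(-22 \right)}} - \frac{2970}{-4202} = \frac{8 \cdot 12 \cdot 5}{4 \left(-22\right) \left(-1 - 22\right)} - \frac{2970}{-4202} = \frac{96 \cdot 5}{4 \left(-22\right) \left(-23\right)} - - \frac{135}{191} = \frac{480}{2024} + \frac{135}{191} = 480 \cdot \frac{1}{2024} + \frac{135}{191} = \frac{60}{253} + \frac{135}{191} = \frac{45615}{48323}$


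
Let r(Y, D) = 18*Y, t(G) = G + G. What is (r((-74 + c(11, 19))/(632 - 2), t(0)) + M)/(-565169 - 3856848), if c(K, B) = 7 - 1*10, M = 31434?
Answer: -157159/22110085 ≈ -0.0071080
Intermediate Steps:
t(G) = 2*G
c(K, B) = -3 (c(K, B) = 7 - 10 = -3)
(r((-74 + c(11, 19))/(632 - 2), t(0)) + M)/(-565169 - 3856848) = (18*((-74 - 3)/(632 - 2)) + 31434)/(-565169 - 3856848) = (18*(-77/630) + 31434)/(-4422017) = (18*(-77*1/630) + 31434)*(-1/4422017) = (18*(-11/90) + 31434)*(-1/4422017) = (-11/5 + 31434)*(-1/4422017) = (157159/5)*(-1/4422017) = -157159/22110085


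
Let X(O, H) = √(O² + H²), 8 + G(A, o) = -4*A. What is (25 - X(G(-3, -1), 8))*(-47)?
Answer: -1175 + 188*√5 ≈ -754.62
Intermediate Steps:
G(A, o) = -8 - 4*A
X(O, H) = √(H² + O²)
(25 - X(G(-3, -1), 8))*(-47) = (25 - √(8² + (-8 - 4*(-3))²))*(-47) = (25 - √(64 + (-8 + 12)²))*(-47) = (25 - √(64 + 4²))*(-47) = (25 - √(64 + 16))*(-47) = (25 - √80)*(-47) = (25 - 4*√5)*(-47) = -1175 + 188*√5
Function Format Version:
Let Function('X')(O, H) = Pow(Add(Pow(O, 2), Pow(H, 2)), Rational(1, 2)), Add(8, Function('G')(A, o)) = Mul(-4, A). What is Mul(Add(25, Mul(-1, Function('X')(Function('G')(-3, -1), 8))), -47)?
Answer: Add(-1175, Mul(188, Pow(5, Rational(1, 2)))) ≈ -754.62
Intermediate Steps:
Function('G')(A, o) = Add(-8, Mul(-4, A))
Function('X')(O, H) = Pow(Add(Pow(H, 2), Pow(O, 2)), Rational(1, 2))
Mul(Add(25, Mul(-1, Function('X')(Function('G')(-3, -1), 8))), -47) = Mul(Add(25, Mul(-1, Pow(Add(Pow(8, 2), Pow(Add(-8, Mul(-4, -3)), 2)), Rational(1, 2)))), -47) = Mul(Add(25, Mul(-1, Pow(Add(64, Pow(Add(-8, 12), 2)), Rational(1, 2)))), -47) = Mul(Add(25, Mul(-1, Pow(Add(64, Pow(4, 2)), Rational(1, 2)))), -47) = Mul(Add(25, Mul(-1, Pow(Add(64, 16), Rational(1, 2)))), -47) = Mul(Add(25, Mul(-1, Pow(80, Rational(1, 2)))), -47) = Mul(Add(25, Mul(-1, Mul(4, Pow(5, Rational(1, 2))))), -47) = Mul(Add(25, Mul(-4, Pow(5, Rational(1, 2)))), -47) = Add(-1175, Mul(188, Pow(5, Rational(1, 2))))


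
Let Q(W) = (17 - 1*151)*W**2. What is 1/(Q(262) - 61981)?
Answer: -1/9260277 ≈ -1.0799e-7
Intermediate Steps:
Q(W) = -134*W**2 (Q(W) = (17 - 151)*W**2 = -134*W**2)
1/(Q(262) - 61981) = 1/(-134*262**2 - 61981) = 1/(-134*68644 - 61981) = 1/(-9198296 - 61981) = 1/(-9260277) = -1/9260277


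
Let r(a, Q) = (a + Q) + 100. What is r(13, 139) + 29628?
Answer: 29880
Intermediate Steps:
r(a, Q) = 100 + Q + a (r(a, Q) = (Q + a) + 100 = 100 + Q + a)
r(13, 139) + 29628 = (100 + 139 + 13) + 29628 = 252 + 29628 = 29880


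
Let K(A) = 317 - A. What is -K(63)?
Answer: -254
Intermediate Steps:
-K(63) = -(317 - 1*63) = -(317 - 63) = -1*254 = -254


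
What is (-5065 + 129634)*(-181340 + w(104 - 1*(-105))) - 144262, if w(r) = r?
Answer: -22563451801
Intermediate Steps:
(-5065 + 129634)*(-181340 + w(104 - 1*(-105))) - 144262 = (-5065 + 129634)*(-181340 + (104 - 1*(-105))) - 144262 = 124569*(-181340 + (104 + 105)) - 144262 = 124569*(-181340 + 209) - 144262 = 124569*(-181131) - 144262 = -22563307539 - 144262 = -22563451801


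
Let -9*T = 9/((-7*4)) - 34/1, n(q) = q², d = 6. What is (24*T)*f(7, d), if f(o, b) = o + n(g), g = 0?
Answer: 1922/3 ≈ 640.67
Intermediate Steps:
f(o, b) = o (f(o, b) = o + 0² = o + 0 = o)
T = 961/252 (T = -(9/((-7*4)) - 34/1)/9 = -(9/(-28) - 34*1)/9 = -(9*(-1/28) - 34)/9 = -(-9/28 - 34)/9 = -⅑*(-961/28) = 961/252 ≈ 3.8135)
(24*T)*f(7, d) = (24*(961/252))*7 = (1922/21)*7 = 1922/3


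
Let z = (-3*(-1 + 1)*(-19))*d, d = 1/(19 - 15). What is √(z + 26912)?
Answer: 116*√2 ≈ 164.05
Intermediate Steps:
d = ¼ (d = 1/4 = ¼ ≈ 0.25000)
z = 0 (z = (-3*(-1 + 1)*(-19))*(¼) = (-3*0*(-19))*(¼) = (0*(-19))*(¼) = 0*(¼) = 0)
√(z + 26912) = √(0 + 26912) = √26912 = 116*√2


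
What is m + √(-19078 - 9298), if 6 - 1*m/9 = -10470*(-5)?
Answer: -471096 + 2*I*√7094 ≈ -4.711e+5 + 168.45*I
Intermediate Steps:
m = -471096 (m = 54 - (-94230)*(-5) = 54 - 9*52350 = 54 - 471150 = -471096)
m + √(-19078 - 9298) = -471096 + √(-19078 - 9298) = -471096 + √(-28376) = -471096 + 2*I*√7094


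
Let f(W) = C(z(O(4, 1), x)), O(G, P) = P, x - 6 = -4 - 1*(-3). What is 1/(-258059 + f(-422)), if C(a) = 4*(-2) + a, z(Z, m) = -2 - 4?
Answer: -1/258073 ≈ -3.8749e-6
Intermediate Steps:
x = 5 (x = 6 + (-4 - 1*(-3)) = 6 + (-4 + 3) = 6 - 1 = 5)
z(Z, m) = -6
C(a) = -8 + a
f(W) = -14 (f(W) = -8 - 6 = -14)
1/(-258059 + f(-422)) = 1/(-258059 - 14) = 1/(-258073) = -1/258073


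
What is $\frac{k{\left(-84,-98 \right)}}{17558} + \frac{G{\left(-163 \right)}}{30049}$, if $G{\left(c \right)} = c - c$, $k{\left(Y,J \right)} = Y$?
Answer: $- \frac{42}{8779} \approx -0.0047841$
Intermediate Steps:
$G{\left(c \right)} = 0$
$\frac{k{\left(-84,-98 \right)}}{17558} + \frac{G{\left(-163 \right)}}{30049} = - \frac{84}{17558} + \frac{0}{30049} = \left(-84\right) \frac{1}{17558} + 0 \cdot \frac{1}{30049} = - \frac{42}{8779} + 0 = - \frac{42}{8779}$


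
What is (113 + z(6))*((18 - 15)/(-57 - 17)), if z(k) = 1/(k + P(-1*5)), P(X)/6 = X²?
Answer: -17629/3848 ≈ -4.5813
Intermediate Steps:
P(X) = 6*X²
z(k) = 1/(150 + k) (z(k) = 1/(k + 6*(-1*5)²) = 1/(k + 6*(-5)²) = 1/(k + 6*25) = 1/(k + 150) = 1/(150 + k))
(113 + z(6))*((18 - 15)/(-57 - 17)) = (113 + 1/(150 + 6))*((18 - 15)/(-57 - 17)) = (113 + 1/156)*(3/(-74)) = (113 + 1/156)*(3*(-1/74)) = (17629/156)*(-3/74) = -17629/3848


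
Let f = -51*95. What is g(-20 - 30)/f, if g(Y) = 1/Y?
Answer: 1/242250 ≈ 4.1280e-6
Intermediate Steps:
f = -4845
g(-20 - 30)/f = 1/(-20 - 30*(-4845)) = -1/4845/(-50) = -1/50*(-1/4845) = 1/242250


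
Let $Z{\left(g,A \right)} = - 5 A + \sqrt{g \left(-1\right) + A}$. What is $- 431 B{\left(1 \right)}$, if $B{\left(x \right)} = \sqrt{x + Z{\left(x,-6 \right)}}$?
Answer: $- 431 \sqrt{31 + i \sqrt{7}} \approx -2401.9 - 102.31 i$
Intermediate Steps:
$Z{\left(g,A \right)} = \sqrt{A - g} - 5 A$ ($Z{\left(g,A \right)} = - 5 A + \sqrt{- g + A} = - 5 A + \sqrt{A - g} = \sqrt{A - g} - 5 A$)
$B{\left(x \right)} = \sqrt{30 + x + \sqrt{-6 - x}}$ ($B{\left(x \right)} = \sqrt{x + \left(\sqrt{-6 - x} - -30\right)} = \sqrt{x + \left(\sqrt{-6 - x} + 30\right)} = \sqrt{x + \left(30 + \sqrt{-6 - x}\right)} = \sqrt{30 + x + \sqrt{-6 - x}}$)
$- 431 B{\left(1 \right)} = - 431 \sqrt{30 + 1 + \sqrt{-6 - 1}} = - 431 \sqrt{30 + 1 + \sqrt{-7}} = - 431 \sqrt{30 + 1 + i \sqrt{7}} = - 431 \sqrt{31 + i \sqrt{7}}$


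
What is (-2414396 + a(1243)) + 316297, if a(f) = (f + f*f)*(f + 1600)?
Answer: 4394010057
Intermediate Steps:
a(f) = (1600 + f)*(f + f**2) (a(f) = (f + f**2)*(1600 + f) = (1600 + f)*(f + f**2))
(-2414396 + a(1243)) + 316297 = (-2414396 + 1243*(1600 + 1243**2 + 1601*1243)) + 316297 = (-2414396 + 1243*(1600 + 1545049 + 1990043)) + 316297 = (-2414396 + 1243*3536692) + 316297 = (-2414396 + 4396108156) + 316297 = 4393693760 + 316297 = 4394010057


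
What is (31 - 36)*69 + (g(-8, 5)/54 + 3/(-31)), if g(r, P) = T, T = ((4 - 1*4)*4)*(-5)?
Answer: -10698/31 ≈ -345.10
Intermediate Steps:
T = 0 (T = ((4 - 4)*4)*(-5) = (0*4)*(-5) = 0*(-5) = 0)
g(r, P) = 0
(31 - 36)*69 + (g(-8, 5)/54 + 3/(-31)) = (31 - 36)*69 + (0/54 + 3/(-31)) = -5*69 + (0*(1/54) + 3*(-1/31)) = -345 + (0 - 3/31) = -345 - 3/31 = -10698/31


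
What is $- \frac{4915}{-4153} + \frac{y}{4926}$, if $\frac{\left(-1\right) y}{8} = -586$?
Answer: $\frac{21840277}{10228839} \approx 2.1352$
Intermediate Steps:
$y = 4688$ ($y = \left(-8\right) \left(-586\right) = 4688$)
$- \frac{4915}{-4153} + \frac{y}{4926} = - \frac{4915}{-4153} + \frac{4688}{4926} = \left(-4915\right) \left(- \frac{1}{4153}\right) + 4688 \cdot \frac{1}{4926} = \frac{4915}{4153} + \frac{2344}{2463} = \frac{21840277}{10228839}$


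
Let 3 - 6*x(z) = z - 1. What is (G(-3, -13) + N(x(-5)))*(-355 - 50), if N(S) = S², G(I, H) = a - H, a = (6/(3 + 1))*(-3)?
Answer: -17415/4 ≈ -4353.8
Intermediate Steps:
a = -9/2 (a = (6/4)*(-3) = ((¼)*6)*(-3) = (3/2)*(-3) = -9/2 ≈ -4.5000)
x(z) = ⅔ - z/6 (x(z) = ½ - (z - 1)/6 = ½ - (-1 + z)/6 = ½ + (⅙ - z/6) = ⅔ - z/6)
G(I, H) = -9/2 - H
(G(-3, -13) + N(x(-5)))*(-355 - 50) = ((-9/2 - 1*(-13)) + (⅔ - ⅙*(-5))²)*(-355 - 50) = ((-9/2 + 13) + (⅔ + ⅚)²)*(-405) = (17/2 + (3/2)²)*(-405) = (17/2 + 9/4)*(-405) = (43/4)*(-405) = -17415/4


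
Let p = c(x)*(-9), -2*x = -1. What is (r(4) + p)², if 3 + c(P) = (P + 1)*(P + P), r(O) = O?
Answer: 1225/4 ≈ 306.25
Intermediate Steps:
x = ½ (x = -½*(-1) = ½ ≈ 0.50000)
c(P) = -3 + 2*P*(1 + P) (c(P) = -3 + (P + 1)*(P + P) = -3 + (1 + P)*(2*P) = -3 + 2*P*(1 + P))
p = 27/2 (p = (-3 + 2*(½) + 2*(½)²)*(-9) = (-3 + 1 + 2*(¼))*(-9) = (-3 + 1 + ½)*(-9) = -3/2*(-9) = 27/2 ≈ 13.500)
(r(4) + p)² = (4 + 27/2)² = (35/2)² = 1225/4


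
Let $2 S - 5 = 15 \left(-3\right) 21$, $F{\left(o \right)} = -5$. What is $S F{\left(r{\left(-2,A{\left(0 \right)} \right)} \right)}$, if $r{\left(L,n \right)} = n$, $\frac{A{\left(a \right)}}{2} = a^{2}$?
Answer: $2350$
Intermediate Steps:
$A{\left(a \right)} = 2 a^{2}$
$S = -470$ ($S = \frac{5}{2} + \frac{15 \left(-3\right) 21}{2} = \frac{5}{2} + \frac{\left(-45\right) 21}{2} = \frac{5}{2} + \frac{1}{2} \left(-945\right) = \frac{5}{2} - \frac{945}{2} = -470$)
$S F{\left(r{\left(-2,A{\left(0 \right)} \right)} \right)} = \left(-470\right) \left(-5\right) = 2350$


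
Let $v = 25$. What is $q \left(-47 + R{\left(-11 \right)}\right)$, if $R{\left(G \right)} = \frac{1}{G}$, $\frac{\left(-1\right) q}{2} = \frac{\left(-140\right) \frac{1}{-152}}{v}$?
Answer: $\frac{3626}{1045} \approx 3.4699$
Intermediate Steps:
$q = - \frac{7}{95}$ ($q = - 2 \frac{\left(-140\right) \frac{1}{-152}}{25} = - 2 \left(-140\right) \left(- \frac{1}{152}\right) \frac{1}{25} = - 2 \cdot \frac{35}{38} \cdot \frac{1}{25} = \left(-2\right) \frac{7}{190} = - \frac{7}{95} \approx -0.073684$)
$q \left(-47 + R{\left(-11 \right)}\right) = - \frac{7 \left(-47 + \frac{1}{-11}\right)}{95} = - \frac{7 \left(-47 - \frac{1}{11}\right)}{95} = \left(- \frac{7}{95}\right) \left(- \frac{518}{11}\right) = \frac{3626}{1045}$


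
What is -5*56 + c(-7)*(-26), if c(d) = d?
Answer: -98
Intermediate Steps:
-5*56 + c(-7)*(-26) = -5*56 - 7*(-26) = -280 + 182 = -98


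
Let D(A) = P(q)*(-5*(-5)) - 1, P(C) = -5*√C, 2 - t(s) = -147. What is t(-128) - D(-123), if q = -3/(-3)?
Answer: 275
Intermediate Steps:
t(s) = 149 (t(s) = 2 - 1*(-147) = 2 + 147 = 149)
q = 1 (q = -3*(-⅓) = 1)
D(A) = -126 (D(A) = (-5*√1)*(-5*(-5)) - 1 = -5*1*25 - 1 = -5*25 - 1 = -125 - 1 = -126)
t(-128) - D(-123) = 149 - 1*(-126) = 149 + 126 = 275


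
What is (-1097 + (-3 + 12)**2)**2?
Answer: 1032256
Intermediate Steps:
(-1097 + (-3 + 12)**2)**2 = (-1097 + 9**2)**2 = (-1097 + 81)**2 = (-1016)**2 = 1032256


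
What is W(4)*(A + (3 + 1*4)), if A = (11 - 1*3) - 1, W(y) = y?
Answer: 56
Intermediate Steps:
A = 7 (A = (11 - 3) - 1 = 8 - 1 = 7)
W(4)*(A + (3 + 1*4)) = 4*(7 + (3 + 1*4)) = 4*(7 + (3 + 4)) = 4*(7 + 7) = 4*14 = 56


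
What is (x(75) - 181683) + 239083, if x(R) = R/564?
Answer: 10791225/188 ≈ 57400.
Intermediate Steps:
x(R) = R/564 (x(R) = R*(1/564) = R/564)
(x(75) - 181683) + 239083 = ((1/564)*75 - 181683) + 239083 = (25/188 - 181683) + 239083 = -34156379/188 + 239083 = 10791225/188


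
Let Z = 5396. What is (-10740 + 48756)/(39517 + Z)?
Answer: 1152/1361 ≈ 0.84644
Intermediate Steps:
(-10740 + 48756)/(39517 + Z) = (-10740 + 48756)/(39517 + 5396) = 38016/44913 = 38016*(1/44913) = 1152/1361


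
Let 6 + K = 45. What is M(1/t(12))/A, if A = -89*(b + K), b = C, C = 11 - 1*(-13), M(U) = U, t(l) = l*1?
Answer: -1/67284 ≈ -1.4862e-5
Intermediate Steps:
t(l) = l
C = 24 (C = 11 + 13 = 24)
K = 39 (K = -6 + 45 = 39)
b = 24
A = -5607 (A = -89*(24 + 39) = -89*63 = -5607)
M(1/t(12))/A = 1/(12*(-5607)) = (1/12)*(-1/5607) = -1/67284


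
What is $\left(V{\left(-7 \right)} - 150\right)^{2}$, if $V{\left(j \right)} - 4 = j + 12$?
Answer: $19881$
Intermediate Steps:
$V{\left(j \right)} = 16 + j$ ($V{\left(j \right)} = 4 + \left(j + 12\right) = 4 + \left(12 + j\right) = 16 + j$)
$\left(V{\left(-7 \right)} - 150\right)^{2} = \left(\left(16 - 7\right) - 150\right)^{2} = \left(9 - 150\right)^{2} = \left(-141\right)^{2} = 19881$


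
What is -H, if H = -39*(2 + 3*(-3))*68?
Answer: -18564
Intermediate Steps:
H = 18564 (H = -39*(2 - 9)*68 = -39*(-7)*68 = 273*68 = 18564)
-H = -1*18564 = -18564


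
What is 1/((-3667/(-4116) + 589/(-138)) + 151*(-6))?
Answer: -31556/28696307 ≈ -0.0010997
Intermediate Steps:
1/((-3667/(-4116) + 589/(-138)) + 151*(-6)) = 1/((-3667*(-1/4116) + 589*(-1/138)) - 906) = 1/((3667/4116 - 589/138) - 906) = 1/(-106571/31556 - 906) = 1/(-28696307/31556) = -31556/28696307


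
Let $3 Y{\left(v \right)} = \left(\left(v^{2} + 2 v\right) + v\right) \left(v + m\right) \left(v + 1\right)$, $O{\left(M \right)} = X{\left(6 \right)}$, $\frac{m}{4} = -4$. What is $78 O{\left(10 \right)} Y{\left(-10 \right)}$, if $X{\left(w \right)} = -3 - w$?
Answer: $-3832920$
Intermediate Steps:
$m = -16$ ($m = 4 \left(-4\right) = -16$)
$O{\left(M \right)} = -9$ ($O{\left(M \right)} = -3 - 6 = -9$)
$Y{\left(v \right)} = \frac{\left(1 + v\right) \left(-16 + v\right) \left(v^{2} + 3 v\right)}{3}$ ($Y{\left(v \right)} = \frac{\left(\left(v^{2} + 2 v\right) + v\right) \left(v - 16\right) \left(v + 1\right)}{3} = \frac{\left(v^{2} + 3 v\right) \left(-16 + v\right) \left(1 + v\right)}{3} = \frac{\left(v^{2} + 3 v\right) \left(1 + v\right) \left(-16 + v\right)}{3} = \frac{\left(1 + v\right) \left(-16 + v\right) \left(v^{2} + 3 v\right)}{3}$)
$78 O{\left(10 \right)} Y{\left(-10 \right)} = 78 \left(-9\right) \frac{1}{3} \left(-10\right) \left(-48 + \left(-10\right)^{3} - -610 - 12 \left(-10\right)^{2}\right) = - 702 \cdot \frac{1}{3} \left(-10\right) \left(-48 - 1000 + 610 - 1200\right) = - 702 \cdot \frac{1}{3} \left(-10\right) \left(-1638\right) = \left(-702\right) 5460 = -3832920$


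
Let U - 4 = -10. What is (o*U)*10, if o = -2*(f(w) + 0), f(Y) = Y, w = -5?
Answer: -600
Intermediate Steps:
U = -6 (U = 4 - 10 = -6)
o = 10 (o = -2*(-5 + 0) = -2*(-5) = 10)
(o*U)*10 = (10*(-6))*10 = -60*10 = -600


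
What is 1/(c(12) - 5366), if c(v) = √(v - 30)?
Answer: -2683/14396987 - 3*I*√2/28793974 ≈ -0.00018636 - 1.4734e-7*I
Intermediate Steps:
c(v) = √(-30 + v)
1/(c(12) - 5366) = 1/(√(-30 + 12) - 5366) = 1/(√(-18) - 5366) = 1/(3*I*√2 - 5366) = 1/(-5366 + 3*I*√2)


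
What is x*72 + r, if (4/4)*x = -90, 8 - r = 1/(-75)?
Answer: -485399/75 ≈ -6472.0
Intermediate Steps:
r = 601/75 (r = 8 - 1/(-75) = 8 - 1*(-1/75) = 8 + 1/75 = 601/75 ≈ 8.0133)
x = -90
x*72 + r = -90*72 + 601/75 = -6480 + 601/75 = -485399/75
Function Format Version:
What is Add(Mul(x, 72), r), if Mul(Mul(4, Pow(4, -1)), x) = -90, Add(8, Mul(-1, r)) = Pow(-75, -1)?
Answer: Rational(-485399, 75) ≈ -6472.0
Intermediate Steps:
r = Rational(601, 75) (r = Add(8, Mul(-1, Pow(-75, -1))) = Add(8, Mul(-1, Rational(-1, 75))) = Add(8, Rational(1, 75)) = Rational(601, 75) ≈ 8.0133)
x = -90
Add(Mul(x, 72), r) = Add(Mul(-90, 72), Rational(601, 75)) = Add(-6480, Rational(601, 75)) = Rational(-485399, 75)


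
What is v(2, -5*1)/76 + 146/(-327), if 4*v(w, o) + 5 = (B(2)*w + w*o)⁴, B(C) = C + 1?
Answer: 37693/99408 ≈ 0.37917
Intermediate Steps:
B(C) = 1 + C
v(w, o) = -5/4 + (3*w + o*w)⁴/4 (v(w, o) = -5/4 + ((1 + 2)*w + w*o)⁴/4 = -5/4 + (3*w + o*w)⁴/4)
v(2, -5*1)/76 + 146/(-327) = (-5/4 + (¼)*2⁴*(3 - 5*1)⁴)/76 + 146/(-327) = (-5/4 + (¼)*16*(3 - 5)⁴)*(1/76) + 146*(-1/327) = (-5/4 + (¼)*16*(-2)⁴)*(1/76) - 146/327 = (-5/4 + (¼)*16*16)*(1/76) - 146/327 = (-5/4 + 64)*(1/76) - 146/327 = (251/4)*(1/76) - 146/327 = 251/304 - 146/327 = 37693/99408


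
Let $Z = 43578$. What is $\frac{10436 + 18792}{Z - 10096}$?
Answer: $\frac{14614}{16741} \approx 0.87295$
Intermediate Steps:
$\frac{10436 + 18792}{Z - 10096} = \frac{10436 + 18792}{43578 - 10096} = \frac{29228}{33482} = 29228 \cdot \frac{1}{33482} = \frac{14614}{16741}$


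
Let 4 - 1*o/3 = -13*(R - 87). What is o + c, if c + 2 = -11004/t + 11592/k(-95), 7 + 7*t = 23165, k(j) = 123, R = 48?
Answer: -674168447/474739 ≈ -1420.1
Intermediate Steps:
t = 23158/7 (t = -1 + (⅐)*23165 = -1 + 23165/7 = 23158/7 ≈ 3308.3)
o = -1509 (o = 12 - (-39)*(48 - 87) = 12 - (-39)*(-39) = 12 - 3*507 = 12 - 1521 = -1509)
c = 42212704/474739 (c = -2 + (-11004/23158/7 + 11592/123) = -2 + (-11004*7/23158 + 11592*(1/123)) = -2 + (-38514/11579 + 3864/41) = -2 + 43162182/474739 = 42212704/474739 ≈ 88.918)
o + c = -1509 + 42212704/474739 = -674168447/474739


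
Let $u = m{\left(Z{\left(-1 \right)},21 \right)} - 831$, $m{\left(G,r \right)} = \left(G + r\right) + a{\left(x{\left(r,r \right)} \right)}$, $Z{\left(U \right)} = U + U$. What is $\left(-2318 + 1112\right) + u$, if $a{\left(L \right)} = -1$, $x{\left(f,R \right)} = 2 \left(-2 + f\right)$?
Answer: $-2019$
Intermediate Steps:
$x{\left(f,R \right)} = -4 + 2 f$
$Z{\left(U \right)} = 2 U$
$m{\left(G,r \right)} = -1 + G + r$ ($m{\left(G,r \right)} = \left(G + r\right) - 1 = -1 + G + r$)
$u = -813$ ($u = \left(-1 + 2 \left(-1\right) + 21\right) - 831 = \left(-1 - 2 + 21\right) - 831 = 18 - 831 = -813$)
$\left(-2318 + 1112\right) + u = \left(-2318 + 1112\right) - 813 = -1206 - 813 = -2019$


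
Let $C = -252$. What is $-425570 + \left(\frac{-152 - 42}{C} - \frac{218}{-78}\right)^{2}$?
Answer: $- \frac{1141788941159}{2683044} \approx -4.2556 \cdot 10^{5}$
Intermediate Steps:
$-425570 + \left(\frac{-152 - 42}{C} - \frac{218}{-78}\right)^{2} = -425570 + \left(\frac{-152 - 42}{-252} - \frac{218}{-78}\right)^{2} = -425570 + \left(\left(-152 - 42\right) \left(- \frac{1}{252}\right) - - \frac{109}{39}\right)^{2} = -425570 + \left(\left(-194\right) \left(- \frac{1}{252}\right) + \frac{109}{39}\right)^{2} = -425570 + \left(\frac{97}{126} + \frac{109}{39}\right)^{2} = -425570 + \left(\frac{5839}{1638}\right)^{2} = -425570 + \frac{34093921}{2683044} = - \frac{1141788941159}{2683044}$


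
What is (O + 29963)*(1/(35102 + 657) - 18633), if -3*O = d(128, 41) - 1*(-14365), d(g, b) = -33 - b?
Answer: -50370754322708/107277 ≈ -4.6954e+8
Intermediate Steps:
O = -14291/3 (O = -((-33 - 1*41) - 1*(-14365))/3 = -((-33 - 41) + 14365)/3 = -(-74 + 14365)/3 = -1/3*14291 = -14291/3 ≈ -4763.7)
(O + 29963)*(1/(35102 + 657) - 18633) = (-14291/3 + 29963)*(1/(35102 + 657) - 18633) = 75598*(1/35759 - 18633)/3 = (75598/3)*(-666297446/35759) = -50370754322708/107277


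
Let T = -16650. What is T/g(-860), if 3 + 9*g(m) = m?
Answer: 149850/863 ≈ 173.64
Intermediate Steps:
g(m) = -⅓ + m/9
T/g(-860) = -16650/(-⅓ + (⅑)*(-860)) = -16650/(-⅓ - 860/9) = -16650/(-863/9) = -16650*(-9/863) = 149850/863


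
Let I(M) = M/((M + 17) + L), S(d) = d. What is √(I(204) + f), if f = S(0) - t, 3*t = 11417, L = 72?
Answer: I*√2939876151/879 ≈ 61.684*I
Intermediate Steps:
t = 11417/3 (t = (⅓)*11417 = 11417/3 ≈ 3805.7)
I(M) = M/(89 + M) (I(M) = M/((M + 17) + 72) = M/((17 + M) + 72) = M/(89 + M))
f = -11417/3 (f = 0 - 1*11417/3 = 0 - 11417/3 = -11417/3 ≈ -3805.7)
√(I(204) + f) = √(204/(89 + 204) - 11417/3) = √(204/293 - 11417/3) = √(-3344569/879) = I*√2939876151/879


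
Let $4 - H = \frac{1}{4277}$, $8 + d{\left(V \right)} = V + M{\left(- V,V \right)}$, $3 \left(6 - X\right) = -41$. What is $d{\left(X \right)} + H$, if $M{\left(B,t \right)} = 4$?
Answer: $\frac{252340}{12831} \approx 19.666$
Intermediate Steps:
$X = \frac{59}{3}$ ($X = 6 - - \frac{41}{3} = 6 + \frac{41}{3} = \frac{59}{3} \approx 19.667$)
$d{\left(V \right)} = -4 + V$ ($d{\left(V \right)} = -8 + \left(V + 4\right) = -8 + \left(4 + V\right) = -4 + V$)
$H = \frac{17107}{4277}$ ($H = 4 - \frac{1}{4277} = \frac{17107}{4277} \approx 3.9998$)
$d{\left(X \right)} + H = \left(-4 + \frac{59}{3}\right) + \frac{17107}{4277} = \frac{47}{3} + \frac{17107}{4277} = \frac{252340}{12831}$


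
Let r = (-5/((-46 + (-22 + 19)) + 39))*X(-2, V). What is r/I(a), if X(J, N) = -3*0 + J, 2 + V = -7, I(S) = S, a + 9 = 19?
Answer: -1/10 ≈ -0.10000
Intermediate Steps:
a = 10 (a = -9 + 19 = 10)
V = -9 (V = -2 - 7 = -9)
X(J, N) = J (X(J, N) = 0 + J = J)
r = -1 (r = -5/((-46 + (-22 + 19)) + 39)*(-2) = -5/((-46 - 3) + 39)*(-2) = -5/(-49 + 39)*(-2) = -5/(-10)*(-2) = -5*(-1/10)*(-2) = (1/2)*(-2) = -1)
r/I(a) = -1/10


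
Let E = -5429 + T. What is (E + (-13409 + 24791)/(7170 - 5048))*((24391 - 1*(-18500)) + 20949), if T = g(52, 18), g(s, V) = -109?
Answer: -374748907680/1061 ≈ -3.5320e+8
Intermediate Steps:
T = -109
E = -5538 (E = -5429 - 109 = -5538)
(E + (-13409 + 24791)/(7170 - 5048))*((24391 - 1*(-18500)) + 20949) = (-5538 + (-13409 + 24791)/(7170 - 5048))*((24391 - 1*(-18500)) + 20949) = (-5538 + 11382/2122)*((24391 + 18500) + 20949) = (-5538 + 11382*(1/2122))*(42891 + 20949) = (-5538 + 5691/1061)*63840 = -5870127/1061*63840 = -374748907680/1061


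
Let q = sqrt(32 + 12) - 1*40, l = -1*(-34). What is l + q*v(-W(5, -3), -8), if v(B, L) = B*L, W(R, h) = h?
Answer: 994 - 48*sqrt(11) ≈ 834.80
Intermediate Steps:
l = 34
q = -40 + 2*sqrt(11) (q = sqrt(44) - 40 = 2*sqrt(11) - 40 = -40 + 2*sqrt(11) ≈ -33.367)
l + q*v(-W(5, -3), -8) = 34 + (-40 + 2*sqrt(11))*(-1*(-3)*(-8)) = 34 + (-40 + 2*sqrt(11))*(3*(-8)) = 34 + (-40 + 2*sqrt(11))*(-24) = 34 + (960 - 48*sqrt(11)) = 994 - 48*sqrt(11)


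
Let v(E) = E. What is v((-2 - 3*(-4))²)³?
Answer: 1000000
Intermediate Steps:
v((-2 - 3*(-4))²)³ = ((-2 - 3*(-4))²)³ = ((-2 + 12)²)³ = (10²)³ = 100³ = 1000000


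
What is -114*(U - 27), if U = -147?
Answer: 19836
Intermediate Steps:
-114*(U - 27) = -114*(-147 - 27) = -114*(-174) = 19836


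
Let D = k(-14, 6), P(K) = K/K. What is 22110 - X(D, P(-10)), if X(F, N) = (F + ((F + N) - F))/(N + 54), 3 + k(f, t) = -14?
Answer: 1216066/55 ≈ 22110.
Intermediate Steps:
P(K) = 1
k(f, t) = -17 (k(f, t) = -3 - 14 = -17)
D = -17
X(F, N) = (F + N)/(54 + N)
22110 - X(D, P(-10)) = 22110 - (-17 + 1)/(54 + 1) = 22110 - (-16)/55 = 22110 - 1*(-16/55) = 22110 + 16/55 = 1216066/55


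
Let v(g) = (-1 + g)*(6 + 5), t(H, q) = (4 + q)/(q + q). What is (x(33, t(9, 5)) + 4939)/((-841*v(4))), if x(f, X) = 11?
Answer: -150/841 ≈ -0.17836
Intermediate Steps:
t(H, q) = (4 + q)/(2*q) (t(H, q) = (4 + q)/((2*q)) = (4 + q)*(1/(2*q)) = (4 + q)/(2*q))
v(g) = -11 + 11*g (v(g) = (-1 + g)*11 = -11 + 11*g)
(x(33, t(9, 5)) + 4939)/((-841*v(4))) = (11 + 4939)/((-841*(-11 + 11*4))) = 4950/((-841*(-11 + 44))) = 4950/((-841*33)) = 4950/(-27753) = 4950*(-1/27753) = -150/841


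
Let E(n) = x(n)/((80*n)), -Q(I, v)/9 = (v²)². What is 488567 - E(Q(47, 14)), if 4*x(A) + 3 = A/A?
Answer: 27027057415679/55319040 ≈ 4.8857e+5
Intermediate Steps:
x(A) = -½ (x(A) = -¾ + (A/A)/4 = -¾ + (¼)*1 = -¾ + ¼ = -½)
Q(I, v) = -9*v⁴
E(n) = -1/(160*n) (E(n) = -1/(80*n)/2 = -1/(160*n))
488567 - E(Q(47, 14)) = 488567 - (-1)/(160*((-9*14⁴))) = 488567 - (-1)/(160*((-9*38416))) = 488567 - (-1)/(160*(-345744)) = 488567 - (-1)*(-1)/(160*345744) = 488567 - 1*1/55319040 = 488567 - 1/55319040 = 27027057415679/55319040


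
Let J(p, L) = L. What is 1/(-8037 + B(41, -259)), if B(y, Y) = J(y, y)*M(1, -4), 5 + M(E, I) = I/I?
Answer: -1/8201 ≈ -0.00012194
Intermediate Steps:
M(E, I) = -4 (M(E, I) = -5 + I/I = -5 + 1 = -4)
B(y, Y) = -4*y (B(y, Y) = y*(-4) = -4*y)
1/(-8037 + B(41, -259)) = 1/(-8037 - 4*41) = 1/(-8037 - 164) = 1/(-8201) = -1/8201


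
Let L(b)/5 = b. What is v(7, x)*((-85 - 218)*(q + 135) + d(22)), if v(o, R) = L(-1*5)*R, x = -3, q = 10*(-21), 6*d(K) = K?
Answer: 1704650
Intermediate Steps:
L(b) = 5*b
d(K) = K/6
q = -210
v(o, R) = -25*R (v(o, R) = (5*(-1*5))*R = (5*(-5))*R = -25*R)
v(7, x)*((-85 - 218)*(q + 135) + d(22)) = (-25*(-3))*((-85 - 218)*(-210 + 135) + (⅙)*22) = 75*(-303*(-75) + 11/3) = 75*(22725 + 11/3) = 75*(68186/3) = 1704650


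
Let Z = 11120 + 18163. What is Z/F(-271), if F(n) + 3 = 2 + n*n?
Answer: 9761/24480 ≈ 0.39873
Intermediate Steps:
Z = 29283
F(n) = -1 + n**2 (F(n) = -3 + (2 + n*n) = -3 + (2 + n**2) = -1 + n**2)
Z/F(-271) = 29283/(-1 + (-271)**2) = 29283/(-1 + 73441) = 29283/73440 = 29283*(1/73440) = 9761/24480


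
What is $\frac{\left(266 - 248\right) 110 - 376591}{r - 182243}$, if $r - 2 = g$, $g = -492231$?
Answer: $\frac{374611}{674472} \approx 0.55541$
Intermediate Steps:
$r = -492229$ ($r = 2 - 492231 = -492229$)
$\frac{\left(266 - 248\right) 110 - 376591}{r - 182243} = \frac{\left(266 - 248\right) 110 - 376591}{-492229 - 182243} = \frac{18 \cdot 110 - 376591}{-674472} = \left(1980 - 376591\right) \left(- \frac{1}{674472}\right) = \left(-374611\right) \left(- \frac{1}{674472}\right) = \frac{374611}{674472}$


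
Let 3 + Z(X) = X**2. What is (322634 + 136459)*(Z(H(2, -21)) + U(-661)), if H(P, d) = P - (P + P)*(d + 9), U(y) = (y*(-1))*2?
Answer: 1753276167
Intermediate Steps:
U(y) = -2*y (U(y) = -y*2 = -2*y)
H(P, d) = P - 2*P*(9 + d)
Z(X) = -3 + X**2
(322634 + 136459)*(Z(H(2, -21)) + U(-661)) = (322634 + 136459)*((-3 + (-1*2*(17 + 2*(-21)))**2) - 2*(-661)) = 459093*((-3 + (-1*2*(17 - 42))**2) + 1322) = 459093*((-3 + (-1*2*(-25))**2) + 1322) = 459093*((-3 + 50**2) + 1322) = 459093*((-3 + 2500) + 1322) = 459093*(2497 + 1322) = 459093*3819 = 1753276167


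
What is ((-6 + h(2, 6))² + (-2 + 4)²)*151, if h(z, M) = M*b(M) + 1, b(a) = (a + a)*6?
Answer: 27532283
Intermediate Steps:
b(a) = 12*a (b(a) = (2*a)*6 = 12*a)
h(z, M) = 1 + 12*M² (h(z, M) = M*(12*M) + 1 = 12*M² + 1 = 1 + 12*M²)
((-6 + h(2, 6))² + (-2 + 4)²)*151 = ((-6 + (1 + 12*6²))² + (-2 + 4)²)*151 = ((-6 + (1 + 12*36))² + 2²)*151 = ((-6 + (1 + 432))² + 4)*151 = ((-6 + 433)² + 4)*151 = (427² + 4)*151 = (182329 + 4)*151 = 182333*151 = 27532283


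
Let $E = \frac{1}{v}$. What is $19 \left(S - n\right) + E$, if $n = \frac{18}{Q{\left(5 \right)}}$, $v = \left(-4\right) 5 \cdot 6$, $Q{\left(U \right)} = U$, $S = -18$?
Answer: $- \frac{49249}{120} \approx -410.41$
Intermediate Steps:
$v = -120$ ($v = \left(-20\right) 6 = -120$)
$n = \frac{18}{5} \approx 3.6$
$E = - \frac{1}{120}$ ($E = \frac{1}{-120} = - \frac{1}{120} \approx -0.0083333$)
$19 \left(S - n\right) + E = 19 \left(-18 - \frac{18}{5}\right) - \frac{1}{120} = 19 \left(- \frac{108}{5}\right) - \frac{1}{120} = - \frac{2052}{5} - \frac{1}{120} = - \frac{49249}{120}$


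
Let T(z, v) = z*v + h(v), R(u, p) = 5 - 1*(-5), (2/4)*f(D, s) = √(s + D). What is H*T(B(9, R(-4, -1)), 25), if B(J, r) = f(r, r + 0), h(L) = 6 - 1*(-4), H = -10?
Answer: -100 - 1000*√5 ≈ -2336.1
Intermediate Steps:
h(L) = 10 (h(L) = 6 + 4 = 10)
f(D, s) = 2*√(D + s) (f(D, s) = 2*√(s + D) = 2*√(D + s))
R(u, p) = 10 (R(u, p) = 5 + 5 = 10)
B(J, r) = 2*√2*√r (B(J, r) = 2*√(r + (r + 0)) = 2*√(r + r) = 2*√(2*r) = 2*(√2*√r) = 2*√2*√r)
T(z, v) = 10 + v*z (T(z, v) = z*v + 10 = v*z + 10 = 10 + v*z)
H*T(B(9, R(-4, -1)), 25) = -10*(10 + 25*(2*√2*√10)) = -10*(10 + 25*(4*√5)) = -10*(10 + 100*√5) = -100 - 1000*√5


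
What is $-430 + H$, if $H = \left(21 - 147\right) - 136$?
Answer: $-692$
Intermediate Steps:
$H = -262$ ($H = -126 - 136 = -262$)
$-430 + H = -430 - 262 = -692$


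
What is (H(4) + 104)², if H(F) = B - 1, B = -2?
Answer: 10201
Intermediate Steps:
H(F) = -3 (H(F) = -2 - 1 = -3)
(H(4) + 104)² = (-3 + 104)² = 101² = 10201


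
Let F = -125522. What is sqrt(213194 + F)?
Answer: 2*sqrt(21918) ≈ 296.09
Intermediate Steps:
sqrt(213194 + F) = sqrt(213194 - 125522) = sqrt(87672) = 2*sqrt(21918)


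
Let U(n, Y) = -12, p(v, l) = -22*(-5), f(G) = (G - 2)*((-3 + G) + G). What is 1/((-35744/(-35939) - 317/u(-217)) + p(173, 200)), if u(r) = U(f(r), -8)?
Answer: 431268/59261071 ≈ 0.0072774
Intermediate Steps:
f(G) = (-3 + 2*G)*(-2 + G) (f(G) = (-2 + G)*(-3 + 2*G) = (-3 + 2*G)*(-2 + G))
p(v, l) = 110
u(r) = -12
1/((-35744/(-35939) - 317/u(-217)) + p(173, 200)) = 1/((-35744/(-35939) - 317/(-12)) + 110) = 1/((-35744*(-1/35939) - 317*(-1/12)) + 110) = 1/((35744/35939 + 317/12) + 110) = 1/(11821591/431268 + 110) = 1/(59261071/431268) = 431268/59261071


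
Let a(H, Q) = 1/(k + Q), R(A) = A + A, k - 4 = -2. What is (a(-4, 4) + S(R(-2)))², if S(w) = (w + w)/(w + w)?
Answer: 49/36 ≈ 1.3611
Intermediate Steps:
k = 2 (k = 4 - 2 = 2)
R(A) = 2*A
a(H, Q) = 1/(2 + Q)
S(w) = 1 (S(w) = (2*w)/((2*w)) = (2*w)*(1/(2*w)) = 1)
(a(-4, 4) + S(R(-2)))² = (1/(2 + 4) + 1)² = (1/6 + 1)² = (⅙ + 1)² = (7/6)² = 49/36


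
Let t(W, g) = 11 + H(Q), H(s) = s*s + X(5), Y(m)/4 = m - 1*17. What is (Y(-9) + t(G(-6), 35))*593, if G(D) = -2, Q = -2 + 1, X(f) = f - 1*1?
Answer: -52184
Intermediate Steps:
X(f) = -1 + f (X(f) = f - 1 = -1 + f)
Q = -1
Y(m) = -68 + 4*m (Y(m) = 4*(m - 1*17) = 4*(m - 17) = 4*(-17 + m) = -68 + 4*m)
H(s) = 4 + s**2 (H(s) = s*s + (-1 + 5) = s**2 + 4 = 4 + s**2)
t(W, g) = 16 (t(W, g) = 11 + (4 + (-1)**2) = 11 + (4 + 1) = 11 + 5 = 16)
(Y(-9) + t(G(-6), 35))*593 = ((-68 + 4*(-9)) + 16)*593 = ((-68 - 36) + 16)*593 = (-104 + 16)*593 = -88*593 = -52184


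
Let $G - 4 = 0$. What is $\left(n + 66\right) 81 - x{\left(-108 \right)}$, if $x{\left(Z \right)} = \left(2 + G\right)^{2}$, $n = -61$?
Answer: $369$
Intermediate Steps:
$G = 4$ ($G = 4 + 0 = 4$)
$x{\left(Z \right)} = 36$ ($x{\left(Z \right)} = \left(2 + 4\right)^{2} = 6^{2} = 36$)
$\left(n + 66\right) 81 - x{\left(-108 \right)} = \left(-61 + 66\right) 81 - 36 = 5 \cdot 81 - 36 = 405 - 36 = 369$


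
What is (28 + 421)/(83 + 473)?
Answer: 449/556 ≈ 0.80755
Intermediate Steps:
(28 + 421)/(83 + 473) = 449/556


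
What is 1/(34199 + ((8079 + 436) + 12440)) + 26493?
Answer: 1461194923/55154 ≈ 26493.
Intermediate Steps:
1/(34199 + ((8079 + 436) + 12440)) + 26493 = 1/(34199 + (8515 + 12440)) + 26493 = 1/(34199 + 20955) + 26493 = 1/55154 + 26493 = 1461194923/55154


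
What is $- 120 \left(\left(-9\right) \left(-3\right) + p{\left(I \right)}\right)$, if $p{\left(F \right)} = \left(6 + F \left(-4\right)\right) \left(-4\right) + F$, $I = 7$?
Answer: $-14640$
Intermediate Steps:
$p{\left(F \right)} = -24 + 17 F$ ($p{\left(F \right)} = \left(6 - 4 F\right) \left(-4\right) + F = \left(-24 + 16 F\right) + F = -24 + 17 F$)
$- 120 \left(\left(-9\right) \left(-3\right) + p{\left(I \right)}\right) = - 120 \left(\left(-9\right) \left(-3\right) + \left(-24 + 17 \cdot 7\right)\right) = - 120 \left(27 + \left(-24 + 119\right)\right) = - 120 \left(27 + 95\right) = \left(-120\right) 122 = -14640$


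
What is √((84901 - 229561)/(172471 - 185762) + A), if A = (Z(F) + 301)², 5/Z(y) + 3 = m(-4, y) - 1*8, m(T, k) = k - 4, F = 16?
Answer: 32*√16155064299/13291 ≈ 306.02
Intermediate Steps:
m(T, k) = -4 + k
Z(y) = 5/(-15 + y) (Z(y) = 5/(-3 + ((-4 + y) - 1*8)) = 5/(-3 + ((-4 + y) - 8)) = 5/(-3 + (-12 + y)) = 5/(-15 + y))
A = 93636 (A = (5/(-15 + 16) + 301)² = (5/1 + 301)² = (5*1 + 301)² = (5 + 301)² = 306² = 93636)
√((84901 - 229561)/(172471 - 185762) + A) = √((84901 - 229561)/(172471 - 185762) + 93636) = √(-144660/(-13291) + 93636) = √(-144660*(-1/13291) + 93636) = √(144660/13291 + 93636) = √(1244660736/13291) = 32*√16155064299/13291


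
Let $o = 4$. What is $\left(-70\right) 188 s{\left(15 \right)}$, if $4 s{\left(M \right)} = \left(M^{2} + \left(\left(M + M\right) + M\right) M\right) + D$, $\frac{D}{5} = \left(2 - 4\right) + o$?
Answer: $-2993900$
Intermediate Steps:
$D = 10$ ($D = 5 \left(\left(2 - 4\right) + 4\right) = 5 \left(-2 + 4\right) = 5 \cdot 2 = 10$)
$s{\left(M \right)} = \frac{5}{2} + M^{2}$ ($s{\left(M \right)} = \frac{\left(M^{2} + \left(\left(M + M\right) + M\right) M\right) + 10}{4} = \frac{\left(M^{2} + \left(2 M + M\right) M\right) + 10}{4} = \frac{\left(M^{2} + 3 M M\right) + 10}{4} = \frac{\left(M^{2} + 3 M^{2}\right) + 10}{4} = \frac{4 M^{2} + 10}{4} = \frac{10 + 4 M^{2}}{4} = \frac{5}{2} + M^{2}$)
$\left(-70\right) 188 s{\left(15 \right)} = \left(-70\right) 188 \left(\frac{5}{2} + 15^{2}\right) = - 13160 \left(\frac{5}{2} + 225\right) = \left(-13160\right) \frac{455}{2} = -2993900$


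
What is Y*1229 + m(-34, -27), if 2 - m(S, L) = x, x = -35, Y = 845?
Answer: 1038542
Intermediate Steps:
m(S, L) = 37 (m(S, L) = 2 - 1*(-35) = 2 + 35 = 37)
Y*1229 + m(-34, -27) = 845*1229 + 37 = 1038505 + 37 = 1038542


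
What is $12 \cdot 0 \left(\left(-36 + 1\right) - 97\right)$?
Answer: $0$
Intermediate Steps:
$12 \cdot 0 \left(\left(-36 + 1\right) - 97\right) = 0 \left(-35 - 97\right) = 0 \left(-132\right) = 0$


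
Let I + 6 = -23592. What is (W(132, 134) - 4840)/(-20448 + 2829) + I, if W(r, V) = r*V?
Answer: -415786010/17619 ≈ -23599.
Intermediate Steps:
W(r, V) = V*r
I = -23598 (I = -6 - 23592 = -23598)
(W(132, 134) - 4840)/(-20448 + 2829) + I = (134*132 - 4840)/(-20448 + 2829) - 23598 = (17688 - 4840)/(-17619) - 23598 = 12848*(-1/17619) - 23598 = -12848/17619 - 23598 = -415786010/17619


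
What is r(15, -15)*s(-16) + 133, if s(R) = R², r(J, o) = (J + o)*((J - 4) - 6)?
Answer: 133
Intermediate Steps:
r(J, o) = (-10 + J)*(J + o) (r(J, o) = (J + o)*((-4 + J) - 6) = (J + o)*(-10 + J) = (-10 + J)*(J + o))
r(15, -15)*s(-16) + 133 = (15² - 10*15 - 10*(-15) + 15*(-15))*(-16)² + 133 = (225 - 150 + 150 - 225)*256 + 133 = 0*256 + 133 = 0 + 133 = 133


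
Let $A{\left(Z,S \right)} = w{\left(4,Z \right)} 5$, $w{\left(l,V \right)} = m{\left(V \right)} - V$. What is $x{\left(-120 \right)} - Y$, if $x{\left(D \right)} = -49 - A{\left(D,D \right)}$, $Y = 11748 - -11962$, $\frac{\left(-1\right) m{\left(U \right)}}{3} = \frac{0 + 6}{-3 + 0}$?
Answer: $-24389$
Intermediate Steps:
$m{\left(U \right)} = 6$ ($m{\left(U \right)} = - 3 \frac{0 + 6}{-3 + 0} = - 3 \frac{6}{-3} = - 3 \cdot 6 \left(- \frac{1}{3}\right) = \left(-3\right) \left(-2\right) = 6$)
$Y = 23710$ ($Y = 11748 + 11962 = 23710$)
$w{\left(l,V \right)} = 6 - V$
$A{\left(Z,S \right)} = 30 - 5 Z$ ($A{\left(Z,S \right)} = \left(6 - Z\right) 5 = 30 - 5 Z$)
$x{\left(D \right)} = -79 + 5 D$ ($x{\left(D \right)} = -49 - \left(30 - 5 D\right) = -49 + \left(-30 + 5 D\right) = -79 + 5 D$)
$x{\left(-120 \right)} - Y = \left(-79 + 5 \left(-120\right)\right) - 23710 = \left(-79 - 600\right) - 23710 = -679 - 23710 = -24389$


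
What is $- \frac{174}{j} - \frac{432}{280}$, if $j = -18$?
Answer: $\frac{853}{105} \approx 8.1238$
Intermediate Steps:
$- \frac{174}{j} - \frac{432}{280} = - \frac{174}{-18} - \frac{432}{280} = \left(-174\right) \left(- \frac{1}{18}\right) - \frac{54}{35} = \frac{29}{3} - \frac{54}{35} = \frac{853}{105}$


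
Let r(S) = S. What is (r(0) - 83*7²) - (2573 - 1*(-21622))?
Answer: -28262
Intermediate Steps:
(r(0) - 83*7²) - (2573 - 1*(-21622)) = (0 - 83*7²) - (2573 - 1*(-21622)) = (0 - 83*49) - (2573 + 21622) = (0 - 4067) - 1*24195 = -4067 - 24195 = -28262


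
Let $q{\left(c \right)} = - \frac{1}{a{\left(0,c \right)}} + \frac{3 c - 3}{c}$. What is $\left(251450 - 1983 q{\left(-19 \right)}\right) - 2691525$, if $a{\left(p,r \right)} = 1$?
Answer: $- \frac{46442728}{19} \approx -2.4444 \cdot 10^{6}$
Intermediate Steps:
$q{\left(c \right)} = -1 + \frac{-3 + 3 c}{c}$ ($q{\left(c \right)} = - 1^{-1} + \frac{3 c - 3}{c} = \left(-1\right) 1 + \frac{-3 + 3 c}{c} = -1 + \frac{-3 + 3 c}{c}$)
$\left(251450 - 1983 q{\left(-19 \right)}\right) - 2691525 = \left(251450 - 1983 \left(2 - \frac{3}{-19}\right)\right) - 2691525 = \left(251450 - 1983 \left(2 - - \frac{3}{19}\right)\right) - 2691525 = \left(251450 - 1983 \left(2 + \frac{3}{19}\right)\right) - 2691525 = \left(251450 - \frac{81303}{19}\right) - 2691525 = \frac{4696247}{19} - 2691525 = - \frac{46442728}{19}$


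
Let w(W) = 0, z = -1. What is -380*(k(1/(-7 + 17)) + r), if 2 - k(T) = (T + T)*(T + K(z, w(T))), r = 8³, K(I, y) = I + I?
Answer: -977322/5 ≈ -1.9546e+5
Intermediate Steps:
K(I, y) = 2*I
r = 512
k(T) = 2 - 2*T*(-2 + T) (k(T) = 2 - (T + T)*(T + 2*(-1)) = 2 - 2*T*(T - 2) = 2 - 2*T*(-2 + T))
-380*(k(1/(-7 + 17)) + r) = -380*((2 - 2/(-7 + 17)² + 4/(-7 + 17)) + 512) = -380*((2 - 2*(1/10)² + 4/10) + 512) = -380*((2 - 2*(⅒)² + 4*(⅒)) + 512) = -380*((2 - 2*1/100 + ⅖) + 512) = -380*((2 - 1/50 + ⅖) + 512) = -380*(119/50 + 512) = -380*25719/50 = -977322/5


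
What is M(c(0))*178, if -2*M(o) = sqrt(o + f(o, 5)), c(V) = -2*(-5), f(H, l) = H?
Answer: -178*sqrt(5) ≈ -398.02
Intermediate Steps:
c(V) = 10
M(o) = -sqrt(2)*sqrt(o)/2 (M(o) = -sqrt(o + o)/2 = -sqrt(2)*sqrt(o)/2)
M(c(0))*178 = -sqrt(2)*sqrt(10)/2*178 = -sqrt(5)*178 = -178*sqrt(5)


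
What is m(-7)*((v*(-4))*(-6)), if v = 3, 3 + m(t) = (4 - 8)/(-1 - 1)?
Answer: -72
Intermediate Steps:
m(t) = -1 (m(t) = -3 + (4 - 8)/(-1 - 1) = -3 - 4/(-2) = -3 - 4*(-1/2) = -3 + 2 = -1)
m(-7)*((v*(-4))*(-6)) = -3*(-4)*(-6) = -(-12)*(-6) = -1*72 = -72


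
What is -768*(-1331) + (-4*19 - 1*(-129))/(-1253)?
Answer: 1280826571/1253 ≈ 1.0222e+6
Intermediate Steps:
-768*(-1331) + (-4*19 - 1*(-129))/(-1253) = 1022208 + (-76 + 129)*(-1/1253) = 1022208 + 53*(-1/1253) = 1022208 - 53/1253 = 1280826571/1253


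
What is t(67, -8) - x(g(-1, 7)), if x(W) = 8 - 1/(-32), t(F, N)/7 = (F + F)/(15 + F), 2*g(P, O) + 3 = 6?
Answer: 4471/1312 ≈ 3.4078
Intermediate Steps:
g(P, O) = 3/2 (g(P, O) = -3/2 + (½)*6 = -3/2 + 3 = 3/2)
t(F, N) = 14*F/(15 + F) (t(F, N) = 7*((F + F)/(15 + F)) = 7*((2*F)/(15 + F)) = 7*(2*F/(15 + F)) = 14*F/(15 + F))
x(W) = 257/32 (x(W) = 8 - 1*(-1/32) = 8 + 1/32 = 257/32)
t(67, -8) - x(g(-1, 7)) = 14*67/(15 + 67) - 1*257/32 = 14*67/82 - 257/32 = 14*67*(1/82) - 257/32 = 469/41 - 257/32 = 4471/1312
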